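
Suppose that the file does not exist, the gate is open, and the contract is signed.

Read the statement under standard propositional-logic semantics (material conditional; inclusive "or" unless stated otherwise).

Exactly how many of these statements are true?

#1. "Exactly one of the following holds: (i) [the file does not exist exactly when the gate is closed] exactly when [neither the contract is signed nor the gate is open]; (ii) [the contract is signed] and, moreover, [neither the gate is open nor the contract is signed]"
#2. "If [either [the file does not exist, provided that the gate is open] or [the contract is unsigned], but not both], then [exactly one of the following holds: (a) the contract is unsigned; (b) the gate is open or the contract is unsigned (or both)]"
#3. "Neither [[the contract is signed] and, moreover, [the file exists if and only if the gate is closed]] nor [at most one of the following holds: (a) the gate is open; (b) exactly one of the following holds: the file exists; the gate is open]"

Let P = "the file exists" (F), Q = "the gate is open" (T), R = "the contract is signed" (T).

#1: This is ((¬P ↔ ¬Q) ↔ (R ↓ Q)) ⊕ (R ∧ (Q ↓ R)).

¬P = ¬F = T
¬Q = ¬T = F
¬P ↔ ¬Q = T ↔ F = F
R ↓ Q = T ↓ T = F
(¬P ↔ ¬Q) ↔ (R ↓ Q) = F ↔ F = T
Q ↓ R = T ↓ T = F
R ∧ (Q ↓ R) = T ∧ F = F
((¬P ↔ ¬Q) ↔ (R ↓ Q)) ⊕ (R ∧ (Q ↓ R)) = T ⊕ F = T
So #1 is true.

#2: Parsed as ((Q → ¬P) ⊕ ¬R) → (¬R ⊕ (Q ∨ ¬R))

¬P = ¬F = T
Q → ¬P = T → T = T
¬R = ¬T = F
(Q → ¬P) ⊕ ¬R = T ⊕ F = T
¬R = ¬T = F
¬R = ¬T = F
Q ∨ ¬R = T ∨ F = T
¬R ⊕ (Q ∨ ¬R) = F ⊕ T = T
((Q → ¬P) ⊕ ¬R) → (¬R ⊕ (Q ∨ ¬R)) = T → T = T
So #2 is true.

#3: Formalization: (R ∧ (P ↔ ¬Q)) ↓ (Q ↑ (P ⊕ Q))

¬Q = ¬T = F
P ↔ ¬Q = F ↔ F = T
R ∧ (P ↔ ¬Q) = T ∧ T = T
P ⊕ Q = F ⊕ T = T
Q ↑ (P ⊕ Q) = T ↑ T = F
(R ∧ (P ↔ ¬Q)) ↓ (Q ↑ (P ⊕ Q)) = T ↓ F = F
So #3 is false.

True statements: 2 (#1, #2).

2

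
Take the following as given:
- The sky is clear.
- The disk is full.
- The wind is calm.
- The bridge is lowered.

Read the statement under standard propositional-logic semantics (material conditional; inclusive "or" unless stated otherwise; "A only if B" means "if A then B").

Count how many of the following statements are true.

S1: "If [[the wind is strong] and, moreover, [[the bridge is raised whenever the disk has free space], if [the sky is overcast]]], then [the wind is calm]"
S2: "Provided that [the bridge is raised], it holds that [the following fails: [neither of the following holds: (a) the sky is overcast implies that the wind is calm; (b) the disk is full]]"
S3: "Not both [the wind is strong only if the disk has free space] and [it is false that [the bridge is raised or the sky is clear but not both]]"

3

Let R = "the wind is strong" (False), P = "the sky is overcast" (False), Q = "the disk is full" (True), S = "the bridge is raised" (False).

S1: Parsed as (R and (P -> (not Q -> S))) -> not R

not Q = not True = False
not Q -> S = False -> False = True
P -> (not Q -> S) = False -> True = True
R and (P -> (not Q -> S)) = False and True = False
not R = not False = True
(R and (P -> (not Q -> S))) -> not R = False -> True = True
Thus S1 is true.

S2: In symbols: S -> not ((P -> not R) nor Q)

not R = not False = True
P -> not R = False -> True = True
(P -> not R) nor Q = True nor True = False
not ((P -> not R) nor Q) = not False = True
S -> not ((P -> not R) nor Q) = False -> True = True
Hence S2 is true.

S3: This is (R -> not Q) nand not (S xor not P).

not Q = not True = False
R -> not Q = False -> False = True
not P = not False = True
S xor not P = False xor True = True
not (S xor not P) = not True = False
(R -> not Q) nand not (S xor not P) = True nand False = True
Thus S3 is true.

Count: 3.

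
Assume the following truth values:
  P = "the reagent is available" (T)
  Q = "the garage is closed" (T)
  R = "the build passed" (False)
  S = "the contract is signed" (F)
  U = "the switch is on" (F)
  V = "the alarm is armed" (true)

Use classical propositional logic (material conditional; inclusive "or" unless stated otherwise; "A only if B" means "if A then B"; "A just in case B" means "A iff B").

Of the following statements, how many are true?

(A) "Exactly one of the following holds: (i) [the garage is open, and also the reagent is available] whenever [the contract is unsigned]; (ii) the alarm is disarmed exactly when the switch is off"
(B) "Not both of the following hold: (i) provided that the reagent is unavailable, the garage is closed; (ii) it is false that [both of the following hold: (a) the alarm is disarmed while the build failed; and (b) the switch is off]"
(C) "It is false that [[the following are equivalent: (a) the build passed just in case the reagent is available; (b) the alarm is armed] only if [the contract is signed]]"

0

(A): Formalization: (~S -> (~Q & P)) xor (~V <-> ~U)

~S = ~F = T
~Q = ~T = F
~Q & P = F & T = F
~S -> (~Q & P) = T -> F = F
~V = ~T = F
~U = ~F = T
~V <-> ~U = F <-> T = F
(~S -> (~Q & P)) xor (~V <-> ~U) = F xor F = F
So (A) is false.

(B): Formalization: (~P -> Q) nand ~((~V & ~R) & ~U)

~P = ~T = F
~P -> Q = F -> T = T
~V = ~T = F
~R = ~F = T
~V & ~R = F & T = F
~U = ~F = T
(~V & ~R) & ~U = F & T = F
~((~V & ~R) & ~U) = ~F = T
(~P -> Q) nand ~((~V & ~R) & ~U) = T nand T = F
So (B) is false.

(C): In symbols: ~(((R <-> P) <-> V) -> S)

R <-> P = F <-> T = F
(R <-> P) <-> V = F <-> T = F
((R <-> P) <-> V) -> S = F -> F = T
~(((R <-> P) <-> V) -> S) = ~T = F
So (C) is false.

True statements: 0 (none).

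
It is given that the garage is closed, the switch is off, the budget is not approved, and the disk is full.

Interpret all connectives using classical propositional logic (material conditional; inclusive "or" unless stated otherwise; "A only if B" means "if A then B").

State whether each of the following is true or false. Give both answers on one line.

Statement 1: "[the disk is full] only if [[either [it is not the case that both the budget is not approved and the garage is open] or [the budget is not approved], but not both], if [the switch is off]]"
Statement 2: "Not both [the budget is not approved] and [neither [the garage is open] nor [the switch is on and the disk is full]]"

Statement 1 false / Statement 2 false

Let S = "the disk is full" (True), Q = "the switch is on" (False), R = "the budget is approved" (False), P = "the garage is closed" (True).

Statement 1: Parsed as S -> (not Q -> ((not R nand not P) xor not R))

not Q = not False = True
not R = not False = True
not P = not True = False
not R nand not P = True nand False = True
not R = not False = True
(not R nand not P) xor not R = True xor True = False
not Q -> ((not R nand not P) xor not R) = True -> False = False
S -> (not Q -> ((not R nand not P) xor not R)) = True -> False = False
Thus Statement 1 is false.

Statement 2: This is not R nand (not P nor (Q and S)).

not R = not False = True
not P = not True = False
Q and S = False and True = False
not P nor (Q and S) = False nor False = True
not R nand (not P nor (Q and S)) = True nand True = False
So Statement 2 is false.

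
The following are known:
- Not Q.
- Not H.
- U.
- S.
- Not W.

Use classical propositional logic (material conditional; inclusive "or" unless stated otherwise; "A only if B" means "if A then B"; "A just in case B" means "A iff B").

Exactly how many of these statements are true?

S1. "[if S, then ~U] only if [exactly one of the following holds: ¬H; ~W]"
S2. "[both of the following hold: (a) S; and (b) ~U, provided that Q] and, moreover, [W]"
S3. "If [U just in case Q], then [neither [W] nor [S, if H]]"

2

S1: Formalization: (S -> ~U) -> (~H xor ~W)

~U = ~T = F
S -> ~U = T -> F = F
~H = ~F = T
~W = ~F = T
~H xor ~W = T xor T = F
(S -> ~U) -> (~H xor ~W) = F -> F = T
So S1 is true.

S2: This is (S & (Q -> ~U)) & W.

~U = ~T = F
Q -> ~U = F -> F = T
S & (Q -> ~U) = T & T = T
(S & (Q -> ~U)) & W = T & F = F
Hence S2 is false.

S3: Parsed as (U <-> Q) -> (W nor (H -> S))

U <-> Q = T <-> F = F
H -> S = F -> T = T
W nor (H -> S) = F nor T = F
(U <-> Q) -> (W nor (H -> S)) = F -> F = T
Thus S3 is true.

True statements: 2 (S1, S3).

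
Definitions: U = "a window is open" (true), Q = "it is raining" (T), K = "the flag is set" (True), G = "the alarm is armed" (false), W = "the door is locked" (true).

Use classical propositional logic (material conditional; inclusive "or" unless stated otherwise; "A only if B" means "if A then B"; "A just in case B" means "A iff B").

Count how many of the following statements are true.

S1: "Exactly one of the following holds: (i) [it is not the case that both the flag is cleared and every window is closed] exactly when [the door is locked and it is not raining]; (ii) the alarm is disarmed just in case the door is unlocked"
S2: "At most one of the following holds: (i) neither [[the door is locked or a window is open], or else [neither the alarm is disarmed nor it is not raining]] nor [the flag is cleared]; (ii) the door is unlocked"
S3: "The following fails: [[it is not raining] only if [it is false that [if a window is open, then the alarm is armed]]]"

1

S1: Formalization: ((not K nand not U) iff (W and not Q)) xor (not G iff not W)

not K = not True = False
not U = not True = False
not K nand not U = False nand False = True
not Q = not True = False
W and not Q = True and False = False
(not K nand not U) iff (W and not Q) = True iff False = False
not G = not False = True
not W = not True = False
not G iff not W = True iff False = False
((not K nand not U) iff (W and not Q)) xor (not G iff not W) = False xor False = False
Hence S1 is false.

S2: In symbols: (((W or U) or (not G nor not Q)) nor not K) nand not W

W or U = True or True = True
not G = not False = True
not Q = not True = False
not G nor not Q = True nor False = False
(W or U) or (not G nor not Q) = True or False = True
not K = not True = False
((W or U) or (not G nor not Q)) nor not K = True nor False = False
not W = not True = False
(((W or U) or (not G nor not Q)) nor not K) nand not W = False nand False = True
Hence S2 is true.

S3: Parsed as not (not Q -> not (U -> G))

not Q = not True = False
U -> G = True -> False = False
not (U -> G) = not False = True
not Q -> not (U -> G) = False -> True = True
not (not Q -> not (U -> G)) = not True = False
So S3 is false.

True statements: 1 (S2).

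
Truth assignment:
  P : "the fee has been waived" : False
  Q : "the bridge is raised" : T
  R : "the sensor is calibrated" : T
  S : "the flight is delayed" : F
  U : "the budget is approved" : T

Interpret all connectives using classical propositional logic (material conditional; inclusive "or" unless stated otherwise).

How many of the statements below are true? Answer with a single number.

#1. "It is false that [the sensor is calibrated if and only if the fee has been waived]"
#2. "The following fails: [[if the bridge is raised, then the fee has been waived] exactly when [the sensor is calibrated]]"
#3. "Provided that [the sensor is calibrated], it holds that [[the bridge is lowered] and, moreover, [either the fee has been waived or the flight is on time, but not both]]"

#1: This is not (R iff P).

R iff P = True iff False = False
not (R iff P) = not False = True
Thus #1 is true.

#2: Formalization: not ((Q -> P) iff R)

Q -> P = True -> False = False
(Q -> P) iff R = False iff True = False
not ((Q -> P) iff R) = not False = True
So #2 is true.

#3: This is R -> (not Q and (P xor not S)).

not Q = not True = False
not S = not False = True
P xor not S = False xor True = True
not Q and (P xor not S) = False and True = False
R -> (not Q and (P xor not S)) = True -> False = False
So #3 is false.

Count: 2.

2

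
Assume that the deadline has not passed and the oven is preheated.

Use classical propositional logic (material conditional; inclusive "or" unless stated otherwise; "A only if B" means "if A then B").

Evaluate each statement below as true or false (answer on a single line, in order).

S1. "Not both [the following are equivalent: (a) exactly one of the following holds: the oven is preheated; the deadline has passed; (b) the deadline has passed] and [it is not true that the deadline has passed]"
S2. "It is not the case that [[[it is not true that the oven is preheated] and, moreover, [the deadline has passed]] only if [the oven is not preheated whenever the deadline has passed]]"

Let Q = "the oven is preheated" (T), P = "the deadline has passed" (F).

S1: Parsed as ((Q xor P) <-> P) nand ~P

Q xor P = T xor F = T
(Q xor P) <-> P = T <-> F = F
~P = ~F = T
((Q xor P) <-> P) nand ~P = F nand T = T
So S1 is true.

S2: This is ~((~Q & P) -> (P -> ~Q)).

~Q = ~T = F
~Q & P = F & F = F
~Q = ~T = F
P -> ~Q = F -> F = T
(~Q & P) -> (P -> ~Q) = F -> T = T
~((~Q & P) -> (P -> ~Q)) = ~T = F
Thus S2 is false.

S1 T; S2 F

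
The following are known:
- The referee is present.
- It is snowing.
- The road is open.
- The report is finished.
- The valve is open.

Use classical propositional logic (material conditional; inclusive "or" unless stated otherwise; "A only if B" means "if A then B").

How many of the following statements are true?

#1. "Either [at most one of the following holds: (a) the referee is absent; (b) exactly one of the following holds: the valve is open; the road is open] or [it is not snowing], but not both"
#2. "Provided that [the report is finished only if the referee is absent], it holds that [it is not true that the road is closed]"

2

Let W = "the referee is present" (T), G = "the valve is open" (T), S = "the road is closed" (F), K = "it is snowing" (T), P = "the report is finished" (T).

#1: This is (¬W ↑ (G ⊕ ¬S)) ⊕ ¬K.

¬W = ¬T = F
¬S = ¬F = T
G ⊕ ¬S = T ⊕ T = F
¬W ↑ (G ⊕ ¬S) = F ↑ F = T
¬K = ¬T = F
(¬W ↑ (G ⊕ ¬S)) ⊕ ¬K = T ⊕ F = T
Thus #1 is true.

#2: This is (P → ¬W) → ¬S.

¬W = ¬T = F
P → ¬W = T → F = F
¬S = ¬F = T
(P → ¬W) → ¬S = F → T = T
Thus #2 is true.

Count: 2.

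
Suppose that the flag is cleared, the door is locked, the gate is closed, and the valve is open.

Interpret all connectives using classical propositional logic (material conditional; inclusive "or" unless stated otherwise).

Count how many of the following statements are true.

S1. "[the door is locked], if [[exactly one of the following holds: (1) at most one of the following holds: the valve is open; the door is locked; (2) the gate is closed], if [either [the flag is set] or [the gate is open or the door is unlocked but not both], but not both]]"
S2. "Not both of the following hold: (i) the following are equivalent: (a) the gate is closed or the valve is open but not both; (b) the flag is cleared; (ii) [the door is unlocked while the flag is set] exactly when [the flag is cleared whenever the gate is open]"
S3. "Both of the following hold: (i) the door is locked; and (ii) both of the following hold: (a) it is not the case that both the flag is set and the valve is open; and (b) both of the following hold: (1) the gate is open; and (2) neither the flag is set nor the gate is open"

2

Let P = "the flag is set" (F), S = "the gate is open" (F), R = "the door is locked" (T), W = "the valve is open" (T).

S1: This is ((P ⊕ (S ⊕ ¬R)) → ((W ↑ R) ⊕ ¬S)) → R.

¬R = ¬T = F
S ⊕ ¬R = F ⊕ F = F
P ⊕ (S ⊕ ¬R) = F ⊕ F = F
W ↑ R = T ↑ T = F
¬S = ¬F = T
(W ↑ R) ⊕ ¬S = F ⊕ T = T
(P ⊕ (S ⊕ ¬R)) → ((W ↑ R) ⊕ ¬S) = F → T = T
((P ⊕ (S ⊕ ¬R)) → ((W ↑ R) ⊕ ¬S)) → R = T → T = T
Thus S1 is true.

S2: Formalization: ((¬S ⊕ W) ↔ ¬P) ↑ ((¬R ∧ P) ↔ (S → ¬P))

¬S = ¬F = T
¬S ⊕ W = T ⊕ T = F
¬P = ¬F = T
(¬S ⊕ W) ↔ ¬P = F ↔ T = F
¬R = ¬T = F
¬R ∧ P = F ∧ F = F
¬P = ¬F = T
S → ¬P = F → T = T
(¬R ∧ P) ↔ (S → ¬P) = F ↔ T = F
((¬S ⊕ W) ↔ ¬P) ↑ ((¬R ∧ P) ↔ (S → ¬P)) = F ↑ F = T
Thus S2 is true.

S3: In symbols: R ∧ ((P ↑ W) ∧ (S ∧ (P ↓ S)))

P ↑ W = F ↑ T = T
P ↓ S = F ↓ F = T
S ∧ (P ↓ S) = F ∧ T = F
(P ↑ W) ∧ (S ∧ (P ↓ S)) = T ∧ F = F
R ∧ ((P ↑ W) ∧ (S ∧ (P ↓ S))) = T ∧ F = F
So S3 is false.

2 of the 3 statements are true (S1, S2).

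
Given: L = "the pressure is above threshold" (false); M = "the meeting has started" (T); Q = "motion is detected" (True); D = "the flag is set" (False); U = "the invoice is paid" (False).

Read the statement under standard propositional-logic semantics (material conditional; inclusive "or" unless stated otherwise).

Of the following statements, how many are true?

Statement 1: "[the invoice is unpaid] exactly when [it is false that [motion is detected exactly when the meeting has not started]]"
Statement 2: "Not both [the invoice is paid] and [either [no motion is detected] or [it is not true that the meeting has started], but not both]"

Statement 1: In symbols: ~U <-> ~(Q <-> ~M)

~U = ~F = T
~M = ~T = F
Q <-> ~M = T <-> F = F
~(Q <-> ~M) = ~F = T
~U <-> ~(Q <-> ~M) = T <-> T = T
Thus Statement 1 is true.

Statement 2: Parsed as U nand (~Q xor ~M)

~Q = ~T = F
~M = ~T = F
~Q xor ~M = F xor F = F
U nand (~Q xor ~M) = F nand F = T
So Statement 2 is true.

Count: 2.

2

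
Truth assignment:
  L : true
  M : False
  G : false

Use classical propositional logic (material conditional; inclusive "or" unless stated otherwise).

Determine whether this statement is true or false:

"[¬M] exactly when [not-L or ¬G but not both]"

Values: M=F, L=T, G=F.
Parsed as ~M <-> (~L xor ~G)

~M = ~F = T
~L = ~T = F
~G = ~F = T
~L xor ~G = F xor T = T
~M <-> (~L xor ~G) = T <-> T = T

True.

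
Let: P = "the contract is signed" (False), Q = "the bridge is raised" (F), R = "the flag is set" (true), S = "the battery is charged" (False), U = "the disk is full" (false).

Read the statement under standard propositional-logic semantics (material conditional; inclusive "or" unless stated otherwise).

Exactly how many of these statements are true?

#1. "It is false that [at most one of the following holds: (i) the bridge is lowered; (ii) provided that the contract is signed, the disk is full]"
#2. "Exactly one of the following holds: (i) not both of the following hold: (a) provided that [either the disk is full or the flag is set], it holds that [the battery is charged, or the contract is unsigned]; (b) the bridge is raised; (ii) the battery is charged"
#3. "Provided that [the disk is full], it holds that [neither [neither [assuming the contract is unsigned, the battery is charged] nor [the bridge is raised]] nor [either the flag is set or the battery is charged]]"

3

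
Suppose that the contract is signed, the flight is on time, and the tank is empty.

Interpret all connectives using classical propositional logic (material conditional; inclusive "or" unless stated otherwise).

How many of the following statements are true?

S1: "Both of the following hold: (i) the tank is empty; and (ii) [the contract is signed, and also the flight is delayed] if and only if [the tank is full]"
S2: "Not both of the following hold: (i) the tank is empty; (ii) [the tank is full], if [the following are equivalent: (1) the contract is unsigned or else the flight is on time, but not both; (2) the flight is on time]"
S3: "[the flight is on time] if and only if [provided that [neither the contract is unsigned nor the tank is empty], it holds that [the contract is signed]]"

Let R = "the tank is full" (False), P = "the contract is signed" (True), Q = "the flight is delayed" (False).

S1: In symbols: not R and ((P and Q) iff R)

not R = not False = True
P and Q = True and False = False
(P and Q) iff R = False iff False = True
not R and ((P and Q) iff R) = True and True = True
Thus S1 is true.

S2: In symbols: not R nand (((not P xor not Q) iff not Q) -> R)

not R = not False = True
not P = not True = False
not Q = not False = True
not P xor not Q = False xor True = True
not Q = not False = True
(not P xor not Q) iff not Q = True iff True = True
((not P xor not Q) iff not Q) -> R = True -> False = False
not R nand (((not P xor not Q) iff not Q) -> R) = True nand False = True
So S2 is true.

S3: Formalization: not Q iff ((not P nor not R) -> P)

not Q = not False = True
not P = not True = False
not R = not False = True
not P nor not R = False nor True = False
(not P nor not R) -> P = False -> True = True
not Q iff ((not P nor not R) -> P) = True iff True = True
Hence S3 is true.

True statements: 3.

3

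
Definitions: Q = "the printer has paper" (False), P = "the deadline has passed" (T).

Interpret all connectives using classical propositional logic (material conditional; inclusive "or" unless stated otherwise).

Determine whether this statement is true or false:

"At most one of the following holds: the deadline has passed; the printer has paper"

true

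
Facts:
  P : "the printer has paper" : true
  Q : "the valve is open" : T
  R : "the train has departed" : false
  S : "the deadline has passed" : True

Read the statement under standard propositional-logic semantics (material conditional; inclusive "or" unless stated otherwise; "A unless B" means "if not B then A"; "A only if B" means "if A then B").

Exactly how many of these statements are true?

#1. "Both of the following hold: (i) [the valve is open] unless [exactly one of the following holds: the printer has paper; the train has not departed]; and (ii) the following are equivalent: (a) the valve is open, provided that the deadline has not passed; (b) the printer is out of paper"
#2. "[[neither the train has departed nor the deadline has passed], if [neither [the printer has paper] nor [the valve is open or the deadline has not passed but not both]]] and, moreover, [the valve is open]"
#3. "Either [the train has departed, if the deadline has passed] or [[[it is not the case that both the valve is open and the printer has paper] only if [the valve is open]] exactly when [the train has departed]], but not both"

#1: In symbols: (Q | (P xor ~R)) & ((~S -> Q) <-> ~P)

~R = ~F = T
P xor ~R = T xor T = F
Q | (P xor ~R) = T | F = T
~S = ~T = F
~S -> Q = F -> T = T
~P = ~T = F
(~S -> Q) <-> ~P = T <-> F = F
(Q | (P xor ~R)) & ((~S -> Q) <-> ~P) = T & F = F
Thus #1 is false.

#2: Formalization: ((P nor (Q xor ~S)) -> (R nor S)) & Q

~S = ~T = F
Q xor ~S = T xor F = T
P nor (Q xor ~S) = T nor T = F
R nor S = F nor T = F
(P nor (Q xor ~S)) -> (R nor S) = F -> F = T
((P nor (Q xor ~S)) -> (R nor S)) & Q = T & T = T
Hence #2 is true.

#3: This is (S -> R) xor (((Q nand P) -> Q) <-> R).

S -> R = T -> F = F
Q nand P = T nand T = F
(Q nand P) -> Q = F -> T = T
((Q nand P) -> Q) <-> R = T <-> F = F
(S -> R) xor (((Q nand P) -> Q) <-> R) = F xor F = F
Hence #3 is false.

1 of the 3 statements is true (#2).

1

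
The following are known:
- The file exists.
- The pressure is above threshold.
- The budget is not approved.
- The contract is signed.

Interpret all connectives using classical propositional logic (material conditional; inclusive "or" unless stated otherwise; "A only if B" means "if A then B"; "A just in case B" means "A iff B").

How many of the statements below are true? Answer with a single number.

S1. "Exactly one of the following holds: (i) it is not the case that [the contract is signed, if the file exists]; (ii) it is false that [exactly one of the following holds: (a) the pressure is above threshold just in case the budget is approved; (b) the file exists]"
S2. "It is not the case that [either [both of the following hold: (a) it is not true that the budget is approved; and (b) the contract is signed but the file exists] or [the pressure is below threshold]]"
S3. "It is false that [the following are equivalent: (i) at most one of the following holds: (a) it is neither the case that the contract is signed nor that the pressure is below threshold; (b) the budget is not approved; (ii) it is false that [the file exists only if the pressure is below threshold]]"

Let P = "the file exists" (T), S = "the contract is signed" (T), Q = "the pressure is above threshold" (T), R = "the budget is approved" (F).

S1: Parsed as ¬(P → S) ⊕ ¬((Q ↔ R) ⊕ P)

P → S = T → T = T
¬(P → S) = ¬T = F
Q ↔ R = T ↔ F = F
(Q ↔ R) ⊕ P = F ⊕ T = T
¬((Q ↔ R) ⊕ P) = ¬T = F
¬(P → S) ⊕ ¬((Q ↔ R) ⊕ P) = F ⊕ F = F
Hence S1 is false.

S2: This is ¬((¬R ∧ (S ∧ P)) ∨ ¬Q).

¬R = ¬F = T
S ∧ P = T ∧ T = T
¬R ∧ (S ∧ P) = T ∧ T = T
¬Q = ¬T = F
(¬R ∧ (S ∧ P)) ∨ ¬Q = T ∨ F = T
¬((¬R ∧ (S ∧ P)) ∨ ¬Q) = ¬T = F
Hence S2 is false.

S3: In symbols: ¬(((S ↓ ¬Q) ↑ ¬R) ↔ ¬(P → ¬Q))

¬Q = ¬T = F
S ↓ ¬Q = T ↓ F = F
¬R = ¬F = T
(S ↓ ¬Q) ↑ ¬R = F ↑ T = T
¬Q = ¬T = F
P → ¬Q = T → F = F
¬(P → ¬Q) = ¬F = T
((S ↓ ¬Q) ↑ ¬R) ↔ ¬(P → ¬Q) = T ↔ T = T
¬(((S ↓ ¬Q) ↑ ¬R) ↔ ¬(P → ¬Q)) = ¬T = F
Thus S3 is false.

0 of the 3 statements are true (none).

0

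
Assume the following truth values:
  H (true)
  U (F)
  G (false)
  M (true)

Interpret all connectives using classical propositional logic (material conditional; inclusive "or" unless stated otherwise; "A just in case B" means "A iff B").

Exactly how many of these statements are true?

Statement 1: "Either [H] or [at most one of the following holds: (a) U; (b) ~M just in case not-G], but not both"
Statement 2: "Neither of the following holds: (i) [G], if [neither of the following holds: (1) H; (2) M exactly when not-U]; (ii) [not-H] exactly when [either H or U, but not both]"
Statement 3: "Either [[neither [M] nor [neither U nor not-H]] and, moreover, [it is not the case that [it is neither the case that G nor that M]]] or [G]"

Statement 1: Parsed as H ⊕ (U ↑ (¬M ↔ ¬G))

¬M = ¬T = F
¬G = ¬F = T
¬M ↔ ¬G = F ↔ T = F
U ↑ (¬M ↔ ¬G) = F ↑ F = T
H ⊕ (U ↑ (¬M ↔ ¬G)) = T ⊕ T = F
Hence Statement 1 is false.

Statement 2: Parsed as ((H ↓ (M ↔ ¬U)) → G) ↓ (¬H ↔ (H ⊕ U))

¬U = ¬F = T
M ↔ ¬U = T ↔ T = T
H ↓ (M ↔ ¬U) = T ↓ T = F
(H ↓ (M ↔ ¬U)) → G = F → F = T
¬H = ¬T = F
H ⊕ U = T ⊕ F = T
¬H ↔ (H ⊕ U) = F ↔ T = F
((H ↓ (M ↔ ¬U)) → G) ↓ (¬H ↔ (H ⊕ U)) = T ↓ F = F
Thus Statement 2 is false.

Statement 3: Parsed as ((M ↓ (U ↓ ¬H)) ∧ ¬(G ↓ M)) ∨ G

¬H = ¬T = F
U ↓ ¬H = F ↓ F = T
M ↓ (U ↓ ¬H) = T ↓ T = F
G ↓ M = F ↓ T = F
¬(G ↓ M) = ¬F = T
(M ↓ (U ↓ ¬H)) ∧ ¬(G ↓ M) = F ∧ T = F
((M ↓ (U ↓ ¬H)) ∧ ¬(G ↓ M)) ∨ G = F ∨ F = F
Thus Statement 3 is false.

True statements: 0 (none).

0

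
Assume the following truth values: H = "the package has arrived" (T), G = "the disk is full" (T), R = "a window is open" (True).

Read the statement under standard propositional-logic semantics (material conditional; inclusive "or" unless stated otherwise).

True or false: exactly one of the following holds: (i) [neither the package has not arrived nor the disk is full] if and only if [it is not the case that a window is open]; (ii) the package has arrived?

Values: H=T, G=T, R=T.
Parsed as ((~H nor G) <-> ~R) xor H

~H = ~T = F
~H nor G = F nor T = F
~R = ~T = F
(~H nor G) <-> ~R = F <-> F = T
((~H nor G) <-> ~R) xor H = T xor T = F

The statement is false.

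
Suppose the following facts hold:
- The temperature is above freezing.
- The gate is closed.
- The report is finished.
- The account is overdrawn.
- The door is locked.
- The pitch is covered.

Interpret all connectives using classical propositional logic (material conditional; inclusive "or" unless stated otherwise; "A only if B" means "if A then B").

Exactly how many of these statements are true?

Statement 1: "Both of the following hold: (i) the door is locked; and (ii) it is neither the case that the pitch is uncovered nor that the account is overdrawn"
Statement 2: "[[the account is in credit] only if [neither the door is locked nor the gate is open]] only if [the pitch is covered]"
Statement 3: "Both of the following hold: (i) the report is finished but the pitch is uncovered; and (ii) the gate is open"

1

Let U = "the door is locked" (True), V = "the pitch is covered" (True), S = "the account is overdrawn" (True), Q = "the gate is open" (False), R = "the report is finished" (True).

Statement 1: In symbols: U and (not V nor S)

not V = not True = False
not V nor S = False nor True = False
U and (not V nor S) = True and False = False
Thus Statement 1 is false.

Statement 2: This is (not S -> (U nor Q)) -> V.

not S = not True = False
U nor Q = True nor False = False
not S -> (U nor Q) = False -> False = True
(not S -> (U nor Q)) -> V = True -> True = True
So Statement 2 is true.

Statement 3: Parsed as (R and not V) and Q

not V = not True = False
R and not V = True and False = False
(R and not V) and Q = False and False = False
So Statement 3 is false.

True statements: 1.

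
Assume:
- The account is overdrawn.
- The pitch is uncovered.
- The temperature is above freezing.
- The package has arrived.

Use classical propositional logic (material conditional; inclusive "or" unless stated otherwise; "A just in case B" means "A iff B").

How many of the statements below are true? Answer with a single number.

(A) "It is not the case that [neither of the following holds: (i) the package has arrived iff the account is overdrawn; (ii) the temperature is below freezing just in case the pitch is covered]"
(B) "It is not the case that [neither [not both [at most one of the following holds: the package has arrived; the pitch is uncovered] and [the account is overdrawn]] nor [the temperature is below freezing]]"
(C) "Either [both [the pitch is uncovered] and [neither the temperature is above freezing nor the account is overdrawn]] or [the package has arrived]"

Let S = "the package has arrived" (True), P = "the account is overdrawn" (True), R = "the temperature is below freezing" (False), Q = "the pitch is covered" (False).

(A): This is not ((S iff P) nor (R iff Q)).

S iff P = True iff True = True
R iff Q = False iff False = True
(S iff P) nor (R iff Q) = True nor True = False
not ((S iff P) nor (R iff Q)) = not False = True
So (A) is true.

(B): This is not (((S nand not Q) nand P) nor R).

not Q = not False = True
S nand not Q = True nand True = False
(S nand not Q) nand P = False nand True = True
((S nand not Q) nand P) nor R = True nor False = False
not (((S nand not Q) nand P) nor R) = not False = True
So (B) is true.

(C): This is (not Q and (not R nor P)) or S.

not Q = not False = True
not R = not False = True
not R nor P = True nor True = False
not Q and (not R nor P) = True and False = False
(not Q and (not R nor P)) or S = False or True = True
Hence (C) is true.

3 of the 3 statements are true ((A), (B), (C)).

3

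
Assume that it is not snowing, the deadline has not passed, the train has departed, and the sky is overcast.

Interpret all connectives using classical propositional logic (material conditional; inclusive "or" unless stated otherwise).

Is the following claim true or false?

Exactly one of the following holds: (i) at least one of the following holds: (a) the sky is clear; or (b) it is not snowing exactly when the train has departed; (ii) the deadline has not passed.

false

Let Q = "the sky is overcast" (T), W = "it is snowing" (F), D = "the train has departed" (T), V = "the deadline has passed" (F).
In symbols: (¬Q ∨ (¬W ↔ D)) ⊕ ¬V

¬Q = ¬T = F
¬W = ¬F = T
¬W ↔ D = T ↔ T = T
¬Q ∨ (¬W ↔ D) = F ∨ T = T
¬V = ¬F = T
(¬Q ∨ (¬W ↔ D)) ⊕ ¬V = T ⊕ T = F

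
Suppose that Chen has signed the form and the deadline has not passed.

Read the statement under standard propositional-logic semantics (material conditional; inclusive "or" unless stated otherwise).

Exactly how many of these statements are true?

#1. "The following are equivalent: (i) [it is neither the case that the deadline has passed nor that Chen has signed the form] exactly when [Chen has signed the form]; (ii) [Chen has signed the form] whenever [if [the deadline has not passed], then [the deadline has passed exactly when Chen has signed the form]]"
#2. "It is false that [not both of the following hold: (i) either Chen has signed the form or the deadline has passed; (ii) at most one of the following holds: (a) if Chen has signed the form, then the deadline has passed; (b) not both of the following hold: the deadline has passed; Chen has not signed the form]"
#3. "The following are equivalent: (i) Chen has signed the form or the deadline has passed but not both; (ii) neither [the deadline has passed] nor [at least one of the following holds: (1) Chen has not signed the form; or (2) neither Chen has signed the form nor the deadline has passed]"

2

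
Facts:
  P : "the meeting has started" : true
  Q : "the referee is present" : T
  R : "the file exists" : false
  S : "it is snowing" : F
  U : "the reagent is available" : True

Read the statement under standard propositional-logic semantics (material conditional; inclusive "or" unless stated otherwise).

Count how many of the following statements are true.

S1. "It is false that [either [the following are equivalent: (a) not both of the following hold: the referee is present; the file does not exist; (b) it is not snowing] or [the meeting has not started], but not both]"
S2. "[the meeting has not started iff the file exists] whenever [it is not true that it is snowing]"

2

S1: Formalization: ~(((Q nand ~R) <-> ~S) xor ~P)

~R = ~F = T
Q nand ~R = T nand T = F
~S = ~F = T
(Q nand ~R) <-> ~S = F <-> T = F
~P = ~T = F
((Q nand ~R) <-> ~S) xor ~P = F xor F = F
~(((Q nand ~R) <-> ~S) xor ~P) = ~F = T
So S1 is true.

S2: Parsed as ~S -> (~P <-> R)

~S = ~F = T
~P = ~T = F
~P <-> R = F <-> F = T
~S -> (~P <-> R) = T -> T = T
So S2 is true.

Count: 2.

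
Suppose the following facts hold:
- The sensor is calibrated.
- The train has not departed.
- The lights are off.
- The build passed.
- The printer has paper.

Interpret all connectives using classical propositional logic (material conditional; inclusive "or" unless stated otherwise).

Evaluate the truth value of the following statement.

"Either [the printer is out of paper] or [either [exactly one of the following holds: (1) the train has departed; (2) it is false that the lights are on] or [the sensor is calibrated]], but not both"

Let U = "the printer has paper" (T), Q = "the train has departed" (F), R = "the lights are on" (F), P = "the sensor is calibrated" (T).
Parsed as ¬U ⊕ ((Q ⊕ ¬R) ∨ P)

¬U = ¬T = F
¬R = ¬F = T
Q ⊕ ¬R = F ⊕ T = T
(Q ⊕ ¬R) ∨ P = T ∨ T = T
¬U ⊕ ((Q ⊕ ¬R) ∨ P) = F ⊕ T = T

True.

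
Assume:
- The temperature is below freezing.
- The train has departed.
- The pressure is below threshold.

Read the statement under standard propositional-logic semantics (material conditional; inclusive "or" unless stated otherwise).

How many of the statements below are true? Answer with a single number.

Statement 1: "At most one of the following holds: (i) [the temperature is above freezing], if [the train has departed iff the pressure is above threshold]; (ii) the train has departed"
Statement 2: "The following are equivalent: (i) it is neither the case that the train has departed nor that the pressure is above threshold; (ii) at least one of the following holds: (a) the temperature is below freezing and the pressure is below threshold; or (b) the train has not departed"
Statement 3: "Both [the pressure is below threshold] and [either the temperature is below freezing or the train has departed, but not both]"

Let S = "the train has departed" (T), M = "the pressure is above threshold" (F), K = "the temperature is below freezing" (T).

Statement 1: In symbols: ((S <-> M) -> ~K) nand S

S <-> M = T <-> F = F
~K = ~T = F
(S <-> M) -> ~K = F -> F = T
((S <-> M) -> ~K) nand S = T nand T = F
So Statement 1 is false.

Statement 2: Formalization: (S nor M) <-> ((K & ~M) | ~S)

S nor M = T nor F = F
~M = ~F = T
K & ~M = T & T = T
~S = ~T = F
(K & ~M) | ~S = T | F = T
(S nor M) <-> ((K & ~M) | ~S) = F <-> T = F
So Statement 2 is false.

Statement 3: Parsed as ~M & (K xor S)

~M = ~F = T
K xor S = T xor T = F
~M & (K xor S) = T & F = F
So Statement 3 is false.

Count: 0.

0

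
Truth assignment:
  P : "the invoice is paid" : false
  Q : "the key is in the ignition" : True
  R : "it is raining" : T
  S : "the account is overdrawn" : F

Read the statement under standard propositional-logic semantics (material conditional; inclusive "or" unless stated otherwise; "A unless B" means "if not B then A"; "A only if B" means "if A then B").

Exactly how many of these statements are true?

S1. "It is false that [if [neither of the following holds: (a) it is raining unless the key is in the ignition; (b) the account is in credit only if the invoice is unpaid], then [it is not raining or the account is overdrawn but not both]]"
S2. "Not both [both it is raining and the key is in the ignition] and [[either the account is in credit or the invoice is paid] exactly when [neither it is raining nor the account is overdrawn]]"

1

S1: In symbols: ¬(((R ∨ Q) ↓ (¬S → ¬P)) → (¬R ⊕ S))

R ∨ Q = T ∨ T = T
¬S = ¬F = T
¬P = ¬F = T
¬S → ¬P = T → T = T
(R ∨ Q) ↓ (¬S → ¬P) = T ↓ T = F
¬R = ¬T = F
¬R ⊕ S = F ⊕ F = F
((R ∨ Q) ↓ (¬S → ¬P)) → (¬R ⊕ S) = F → F = T
¬(((R ∨ Q) ↓ (¬S → ¬P)) → (¬R ⊕ S)) = ¬T = F
Hence S1 is false.

S2: Parsed as (R ∧ Q) ↑ ((¬S ∨ P) ↔ (R ↓ S))

R ∧ Q = T ∧ T = T
¬S = ¬F = T
¬S ∨ P = T ∨ F = T
R ↓ S = T ↓ F = F
(¬S ∨ P) ↔ (R ↓ S) = T ↔ F = F
(R ∧ Q) ↑ ((¬S ∨ P) ↔ (R ↓ S)) = T ↑ F = T
Thus S2 is true.

True statements: 1.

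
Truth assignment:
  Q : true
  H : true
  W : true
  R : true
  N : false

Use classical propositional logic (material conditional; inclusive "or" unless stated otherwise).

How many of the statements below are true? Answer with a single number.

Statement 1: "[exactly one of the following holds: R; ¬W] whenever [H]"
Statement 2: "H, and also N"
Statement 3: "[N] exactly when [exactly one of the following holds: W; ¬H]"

Statement 1: This is H -> (R xor not W).

not W = not True = False
R xor not W = True xor False = True
H -> (R xor not W) = True -> True = True
Hence Statement 1 is true.

Statement 2: In symbols: H and N

H and N = True and False = False
Hence Statement 2 is false.

Statement 3: Formalization: N iff (W xor not H)

not H = not True = False
W xor not H = True xor False = True
N iff (W xor not H) = False iff True = False
Thus Statement 3 is false.

True statements: 1 (Statement 1).

1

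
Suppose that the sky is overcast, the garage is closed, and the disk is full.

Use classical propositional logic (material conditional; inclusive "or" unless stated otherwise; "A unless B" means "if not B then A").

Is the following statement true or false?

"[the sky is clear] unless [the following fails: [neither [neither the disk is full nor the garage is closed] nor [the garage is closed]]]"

Let P = "the sky is overcast" (T), R = "the disk is full" (T), Q = "the garage is closed" (T).
This is ~P | ~((R nor Q) nor Q).

~P = ~T = F
R nor Q = T nor T = F
(R nor Q) nor Q = F nor T = F
~((R nor Q) nor Q) = ~F = T
~P | ~((R nor Q) nor Q) = F | T = T

The statement is true.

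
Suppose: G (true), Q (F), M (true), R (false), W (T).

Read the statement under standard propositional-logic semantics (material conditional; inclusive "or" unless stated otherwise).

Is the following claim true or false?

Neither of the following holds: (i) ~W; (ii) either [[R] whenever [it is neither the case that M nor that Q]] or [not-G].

Values: W=True, M=True, Q=False, R=False, G=True.
Parsed as not W nor (((M nor Q) -> R) or not G)

not W = not True = False
M nor Q = True nor False = False
(M nor Q) -> R = False -> False = True
not G = not True = False
((M nor Q) -> R) or not G = True or False = True
not W nor (((M nor Q) -> R) or not G) = False nor True = False

False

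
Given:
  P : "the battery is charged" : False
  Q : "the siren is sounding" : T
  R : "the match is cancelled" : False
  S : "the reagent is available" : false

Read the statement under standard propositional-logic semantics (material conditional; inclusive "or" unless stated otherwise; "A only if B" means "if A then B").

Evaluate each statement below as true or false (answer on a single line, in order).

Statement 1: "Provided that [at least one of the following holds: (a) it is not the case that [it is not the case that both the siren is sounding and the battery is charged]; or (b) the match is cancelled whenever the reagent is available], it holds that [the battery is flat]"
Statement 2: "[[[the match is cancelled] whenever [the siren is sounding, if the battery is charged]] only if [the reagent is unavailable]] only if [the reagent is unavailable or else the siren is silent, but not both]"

Statement 1: Formalization: (¬(Q ↑ P) ∨ (S → R)) → ¬P

Q ↑ P = T ↑ F = T
¬(Q ↑ P) = ¬T = F
S → R = F → F = T
¬(Q ↑ P) ∨ (S → R) = F ∨ T = T
¬P = ¬F = T
(¬(Q ↑ P) ∨ (S → R)) → ¬P = T → T = T
Thus Statement 1 is true.

Statement 2: Formalization: (((P → Q) → R) → ¬S) → (¬S ⊕ ¬Q)

P → Q = F → T = T
(P → Q) → R = T → F = F
¬S = ¬F = T
((P → Q) → R) → ¬S = F → T = T
¬S = ¬F = T
¬Q = ¬T = F
¬S ⊕ ¬Q = T ⊕ F = T
(((P → Q) → R) → ¬S) → (¬S ⊕ ¬Q) = T → T = T
Hence Statement 2 is true.

Statement 1 T; Statement 2 T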